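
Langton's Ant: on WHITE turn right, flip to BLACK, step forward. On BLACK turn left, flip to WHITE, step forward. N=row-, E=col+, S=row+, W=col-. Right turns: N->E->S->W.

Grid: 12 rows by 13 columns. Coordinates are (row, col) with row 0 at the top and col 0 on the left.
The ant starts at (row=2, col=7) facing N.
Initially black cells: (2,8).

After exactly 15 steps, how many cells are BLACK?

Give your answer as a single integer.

Step 1: on WHITE (2,7): turn R to E, flip to black, move to (2,8). |black|=2
Step 2: on BLACK (2,8): turn L to N, flip to white, move to (1,8). |black|=1
Step 3: on WHITE (1,8): turn R to E, flip to black, move to (1,9). |black|=2
Step 4: on WHITE (1,9): turn R to S, flip to black, move to (2,9). |black|=3
Step 5: on WHITE (2,9): turn R to W, flip to black, move to (2,8). |black|=4
Step 6: on WHITE (2,8): turn R to N, flip to black, move to (1,8). |black|=5
Step 7: on BLACK (1,8): turn L to W, flip to white, move to (1,7). |black|=4
Step 8: on WHITE (1,7): turn R to N, flip to black, move to (0,7). |black|=5
Step 9: on WHITE (0,7): turn R to E, flip to black, move to (0,8). |black|=6
Step 10: on WHITE (0,8): turn R to S, flip to black, move to (1,8). |black|=7
Step 11: on WHITE (1,8): turn R to W, flip to black, move to (1,7). |black|=8
Step 12: on BLACK (1,7): turn L to S, flip to white, move to (2,7). |black|=7
Step 13: on BLACK (2,7): turn L to E, flip to white, move to (2,8). |black|=6
Step 14: on BLACK (2,8): turn L to N, flip to white, move to (1,8). |black|=5
Step 15: on BLACK (1,8): turn L to W, flip to white, move to (1,7). |black|=4

Answer: 4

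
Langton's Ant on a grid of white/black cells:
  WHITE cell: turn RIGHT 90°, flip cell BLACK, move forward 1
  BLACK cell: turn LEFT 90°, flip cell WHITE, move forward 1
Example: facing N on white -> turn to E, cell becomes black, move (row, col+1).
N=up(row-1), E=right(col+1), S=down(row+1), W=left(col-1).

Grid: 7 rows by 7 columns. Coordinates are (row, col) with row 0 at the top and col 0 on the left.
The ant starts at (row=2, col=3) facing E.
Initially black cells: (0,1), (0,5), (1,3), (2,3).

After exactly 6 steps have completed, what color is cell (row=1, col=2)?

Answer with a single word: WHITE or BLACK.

Step 1: on BLACK (2,3): turn L to N, flip to white, move to (1,3). |black|=3
Step 2: on BLACK (1,3): turn L to W, flip to white, move to (1,2). |black|=2
Step 3: on WHITE (1,2): turn R to N, flip to black, move to (0,2). |black|=3
Step 4: on WHITE (0,2): turn R to E, flip to black, move to (0,3). |black|=4
Step 5: on WHITE (0,3): turn R to S, flip to black, move to (1,3). |black|=5
Step 6: on WHITE (1,3): turn R to W, flip to black, move to (1,2). |black|=6

Answer: BLACK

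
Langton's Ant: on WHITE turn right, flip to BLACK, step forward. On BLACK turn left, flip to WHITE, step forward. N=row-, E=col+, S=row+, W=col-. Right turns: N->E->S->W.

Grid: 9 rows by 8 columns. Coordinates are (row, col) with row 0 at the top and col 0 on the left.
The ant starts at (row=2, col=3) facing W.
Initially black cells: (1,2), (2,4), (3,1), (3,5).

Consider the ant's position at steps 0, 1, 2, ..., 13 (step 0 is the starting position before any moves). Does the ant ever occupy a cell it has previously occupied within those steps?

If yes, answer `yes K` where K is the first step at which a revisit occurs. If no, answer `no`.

Answer: yes 9

Derivation:
Step 1: on WHITE (2,3): turn R to N, flip to black, move to (1,3). |black|=5 — new cell
Step 2: on WHITE (1,3): turn R to E, flip to black, move to (1,4). |black|=6 — new cell
Step 3: on WHITE (1,4): turn R to S, flip to black, move to (2,4). |black|=7 — new cell
Step 4: on BLACK (2,4): turn L to E, flip to white, move to (2,5). |black|=6 — new cell
Step 5: on WHITE (2,5): turn R to S, flip to black, move to (3,5). |black|=7 — new cell
Step 6: on BLACK (3,5): turn L to E, flip to white, move to (3,6). |black|=6 — new cell
Step 7: on WHITE (3,6): turn R to S, flip to black, move to (4,6). |black|=7 — new cell
Step 8: on WHITE (4,6): turn R to W, flip to black, move to (4,5). |black|=8 — new cell
Step 9: on WHITE (4,5): turn R to N, flip to black, move to (3,5). |black|=9 — REVISIT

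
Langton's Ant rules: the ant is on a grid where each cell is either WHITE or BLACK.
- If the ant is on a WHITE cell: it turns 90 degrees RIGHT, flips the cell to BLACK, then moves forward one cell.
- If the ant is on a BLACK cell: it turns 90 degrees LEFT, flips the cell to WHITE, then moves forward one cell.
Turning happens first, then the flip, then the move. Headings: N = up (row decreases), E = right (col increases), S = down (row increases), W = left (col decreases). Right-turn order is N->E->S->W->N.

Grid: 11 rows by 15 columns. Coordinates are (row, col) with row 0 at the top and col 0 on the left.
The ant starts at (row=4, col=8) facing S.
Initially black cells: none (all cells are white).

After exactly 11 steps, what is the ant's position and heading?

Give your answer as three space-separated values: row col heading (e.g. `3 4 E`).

Step 1: on WHITE (4,8): turn R to W, flip to black, move to (4,7). |black|=1
Step 2: on WHITE (4,7): turn R to N, flip to black, move to (3,7). |black|=2
Step 3: on WHITE (3,7): turn R to E, flip to black, move to (3,8). |black|=3
Step 4: on WHITE (3,8): turn R to S, flip to black, move to (4,8). |black|=4
Step 5: on BLACK (4,8): turn L to E, flip to white, move to (4,9). |black|=3
Step 6: on WHITE (4,9): turn R to S, flip to black, move to (5,9). |black|=4
Step 7: on WHITE (5,9): turn R to W, flip to black, move to (5,8). |black|=5
Step 8: on WHITE (5,8): turn R to N, flip to black, move to (4,8). |black|=6
Step 9: on WHITE (4,8): turn R to E, flip to black, move to (4,9). |black|=7
Step 10: on BLACK (4,9): turn L to N, flip to white, move to (3,9). |black|=6
Step 11: on WHITE (3,9): turn R to E, flip to black, move to (3,10). |black|=7

Answer: 3 10 E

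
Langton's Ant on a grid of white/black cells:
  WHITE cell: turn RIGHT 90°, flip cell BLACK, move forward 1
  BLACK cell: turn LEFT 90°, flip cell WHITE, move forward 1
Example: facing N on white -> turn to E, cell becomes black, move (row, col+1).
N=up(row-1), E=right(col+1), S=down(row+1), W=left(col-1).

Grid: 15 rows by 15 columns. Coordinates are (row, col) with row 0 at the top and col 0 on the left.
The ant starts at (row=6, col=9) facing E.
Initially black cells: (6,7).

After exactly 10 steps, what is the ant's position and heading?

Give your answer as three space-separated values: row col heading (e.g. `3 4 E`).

Step 1: on WHITE (6,9): turn R to S, flip to black, move to (7,9). |black|=2
Step 2: on WHITE (7,9): turn R to W, flip to black, move to (7,8). |black|=3
Step 3: on WHITE (7,8): turn R to N, flip to black, move to (6,8). |black|=4
Step 4: on WHITE (6,8): turn R to E, flip to black, move to (6,9). |black|=5
Step 5: on BLACK (6,9): turn L to N, flip to white, move to (5,9). |black|=4
Step 6: on WHITE (5,9): turn R to E, flip to black, move to (5,10). |black|=5
Step 7: on WHITE (5,10): turn R to S, flip to black, move to (6,10). |black|=6
Step 8: on WHITE (6,10): turn R to W, flip to black, move to (6,9). |black|=7
Step 9: on WHITE (6,9): turn R to N, flip to black, move to (5,9). |black|=8
Step 10: on BLACK (5,9): turn L to W, flip to white, move to (5,8). |black|=7

Answer: 5 8 W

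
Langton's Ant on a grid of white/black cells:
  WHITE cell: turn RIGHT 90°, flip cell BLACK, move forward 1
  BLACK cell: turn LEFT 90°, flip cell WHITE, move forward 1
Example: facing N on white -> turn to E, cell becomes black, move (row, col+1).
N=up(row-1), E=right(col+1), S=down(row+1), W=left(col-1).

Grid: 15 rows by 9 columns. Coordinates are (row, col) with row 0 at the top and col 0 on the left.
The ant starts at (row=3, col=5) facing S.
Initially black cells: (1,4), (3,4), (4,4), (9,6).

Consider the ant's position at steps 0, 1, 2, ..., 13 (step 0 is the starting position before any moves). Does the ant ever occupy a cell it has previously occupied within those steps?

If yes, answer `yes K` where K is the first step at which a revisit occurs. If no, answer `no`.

Step 1: on WHITE (3,5): turn R to W, flip to black, move to (3,4). |black|=5 — new cell
Step 2: on BLACK (3,4): turn L to S, flip to white, move to (4,4). |black|=4 — new cell
Step 3: on BLACK (4,4): turn L to E, flip to white, move to (4,5). |black|=3 — new cell
Step 4: on WHITE (4,5): turn R to S, flip to black, move to (5,5). |black|=4 — new cell
Step 5: on WHITE (5,5): turn R to W, flip to black, move to (5,4). |black|=5 — new cell
Step 6: on WHITE (5,4): turn R to N, flip to black, move to (4,4). |black|=6 — REVISIT

Answer: yes 6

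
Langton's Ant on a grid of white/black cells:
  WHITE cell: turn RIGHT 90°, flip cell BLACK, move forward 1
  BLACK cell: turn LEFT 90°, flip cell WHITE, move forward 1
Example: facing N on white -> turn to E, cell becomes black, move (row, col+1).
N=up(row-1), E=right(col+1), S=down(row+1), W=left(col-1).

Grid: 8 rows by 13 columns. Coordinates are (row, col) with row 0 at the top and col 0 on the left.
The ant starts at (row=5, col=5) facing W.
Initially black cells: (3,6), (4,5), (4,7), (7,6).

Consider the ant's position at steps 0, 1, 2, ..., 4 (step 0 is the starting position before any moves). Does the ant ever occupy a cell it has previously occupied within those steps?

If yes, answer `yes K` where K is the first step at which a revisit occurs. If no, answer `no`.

Step 1: on WHITE (5,5): turn R to N, flip to black, move to (4,5). |black|=5 — new cell
Step 2: on BLACK (4,5): turn L to W, flip to white, move to (4,4). |black|=4 — new cell
Step 3: on WHITE (4,4): turn R to N, flip to black, move to (3,4). |black|=5 — new cell
Step 4: on WHITE (3,4): turn R to E, flip to black, move to (3,5). |black|=6 — new cell
No revisit within 4 steps.

Answer: no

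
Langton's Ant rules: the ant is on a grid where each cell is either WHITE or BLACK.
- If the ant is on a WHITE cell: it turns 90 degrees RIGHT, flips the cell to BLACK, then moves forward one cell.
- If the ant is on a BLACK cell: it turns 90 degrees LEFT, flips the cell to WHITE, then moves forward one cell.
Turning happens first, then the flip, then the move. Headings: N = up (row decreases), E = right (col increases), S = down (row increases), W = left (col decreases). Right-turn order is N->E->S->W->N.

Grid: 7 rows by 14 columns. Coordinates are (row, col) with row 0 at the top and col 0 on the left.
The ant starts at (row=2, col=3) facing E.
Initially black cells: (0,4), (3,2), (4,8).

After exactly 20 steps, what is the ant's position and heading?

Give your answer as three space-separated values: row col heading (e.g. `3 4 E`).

Step 1: on WHITE (2,3): turn R to S, flip to black, move to (3,3). |black|=4
Step 2: on WHITE (3,3): turn R to W, flip to black, move to (3,2). |black|=5
Step 3: on BLACK (3,2): turn L to S, flip to white, move to (4,2). |black|=4
Step 4: on WHITE (4,2): turn R to W, flip to black, move to (4,1). |black|=5
Step 5: on WHITE (4,1): turn R to N, flip to black, move to (3,1). |black|=6
Step 6: on WHITE (3,1): turn R to E, flip to black, move to (3,2). |black|=7
Step 7: on WHITE (3,2): turn R to S, flip to black, move to (4,2). |black|=8
Step 8: on BLACK (4,2): turn L to E, flip to white, move to (4,3). |black|=7
Step 9: on WHITE (4,3): turn R to S, flip to black, move to (5,3). |black|=8
Step 10: on WHITE (5,3): turn R to W, flip to black, move to (5,2). |black|=9
Step 11: on WHITE (5,2): turn R to N, flip to black, move to (4,2). |black|=10
Step 12: on WHITE (4,2): turn R to E, flip to black, move to (4,3). |black|=11
Step 13: on BLACK (4,3): turn L to N, flip to white, move to (3,3). |black|=10
Step 14: on BLACK (3,3): turn L to W, flip to white, move to (3,2). |black|=9
Step 15: on BLACK (3,2): turn L to S, flip to white, move to (4,2). |black|=8
Step 16: on BLACK (4,2): turn L to E, flip to white, move to (4,3). |black|=7
Step 17: on WHITE (4,3): turn R to S, flip to black, move to (5,3). |black|=8
Step 18: on BLACK (5,3): turn L to E, flip to white, move to (5,4). |black|=7
Step 19: on WHITE (5,4): turn R to S, flip to black, move to (6,4). |black|=8
Step 20: on WHITE (6,4): turn R to W, flip to black, move to (6,3). |black|=9

Answer: 6 3 W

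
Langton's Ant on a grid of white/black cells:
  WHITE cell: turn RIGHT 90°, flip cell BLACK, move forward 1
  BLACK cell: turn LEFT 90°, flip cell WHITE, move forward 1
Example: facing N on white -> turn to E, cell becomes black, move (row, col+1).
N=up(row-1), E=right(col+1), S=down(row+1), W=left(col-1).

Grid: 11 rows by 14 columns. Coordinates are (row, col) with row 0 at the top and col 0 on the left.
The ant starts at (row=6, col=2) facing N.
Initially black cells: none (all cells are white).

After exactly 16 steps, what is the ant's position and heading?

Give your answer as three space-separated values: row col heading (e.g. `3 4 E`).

Step 1: on WHITE (6,2): turn R to E, flip to black, move to (6,3). |black|=1
Step 2: on WHITE (6,3): turn R to S, flip to black, move to (7,3). |black|=2
Step 3: on WHITE (7,3): turn R to W, flip to black, move to (7,2). |black|=3
Step 4: on WHITE (7,2): turn R to N, flip to black, move to (6,2). |black|=4
Step 5: on BLACK (6,2): turn L to W, flip to white, move to (6,1). |black|=3
Step 6: on WHITE (6,1): turn R to N, flip to black, move to (5,1). |black|=4
Step 7: on WHITE (5,1): turn R to E, flip to black, move to (5,2). |black|=5
Step 8: on WHITE (5,2): turn R to S, flip to black, move to (6,2). |black|=6
Step 9: on WHITE (6,2): turn R to W, flip to black, move to (6,1). |black|=7
Step 10: on BLACK (6,1): turn L to S, flip to white, move to (7,1). |black|=6
Step 11: on WHITE (7,1): turn R to W, flip to black, move to (7,0). |black|=7
Step 12: on WHITE (7,0): turn R to N, flip to black, move to (6,0). |black|=8
Step 13: on WHITE (6,0): turn R to E, flip to black, move to (6,1). |black|=9
Step 14: on WHITE (6,1): turn R to S, flip to black, move to (7,1). |black|=10
Step 15: on BLACK (7,1): turn L to E, flip to white, move to (7,2). |black|=9
Step 16: on BLACK (7,2): turn L to N, flip to white, move to (6,2). |black|=8

Answer: 6 2 N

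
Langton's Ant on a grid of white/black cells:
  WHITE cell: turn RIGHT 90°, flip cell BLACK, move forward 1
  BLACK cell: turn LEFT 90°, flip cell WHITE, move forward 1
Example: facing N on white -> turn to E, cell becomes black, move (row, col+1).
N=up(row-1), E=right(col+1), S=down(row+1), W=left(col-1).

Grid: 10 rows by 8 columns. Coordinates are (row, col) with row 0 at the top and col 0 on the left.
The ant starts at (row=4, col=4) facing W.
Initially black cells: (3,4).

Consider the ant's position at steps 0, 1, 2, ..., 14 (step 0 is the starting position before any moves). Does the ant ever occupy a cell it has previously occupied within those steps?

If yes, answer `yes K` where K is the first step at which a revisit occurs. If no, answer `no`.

Answer: yes 5

Derivation:
Step 1: on WHITE (4,4): turn R to N, flip to black, move to (3,4). |black|=2 — new cell
Step 2: on BLACK (3,4): turn L to W, flip to white, move to (3,3). |black|=1 — new cell
Step 3: on WHITE (3,3): turn R to N, flip to black, move to (2,3). |black|=2 — new cell
Step 4: on WHITE (2,3): turn R to E, flip to black, move to (2,4). |black|=3 — new cell
Step 5: on WHITE (2,4): turn R to S, flip to black, move to (3,4). |black|=4 — REVISIT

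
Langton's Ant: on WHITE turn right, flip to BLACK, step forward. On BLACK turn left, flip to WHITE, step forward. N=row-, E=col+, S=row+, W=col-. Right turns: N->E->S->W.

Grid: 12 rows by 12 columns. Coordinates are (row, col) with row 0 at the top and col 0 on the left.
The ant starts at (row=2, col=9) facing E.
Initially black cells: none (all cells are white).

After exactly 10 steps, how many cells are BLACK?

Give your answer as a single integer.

Answer: 6

Derivation:
Step 1: on WHITE (2,9): turn R to S, flip to black, move to (3,9). |black|=1
Step 2: on WHITE (3,9): turn R to W, flip to black, move to (3,8). |black|=2
Step 3: on WHITE (3,8): turn R to N, flip to black, move to (2,8). |black|=3
Step 4: on WHITE (2,8): turn R to E, flip to black, move to (2,9). |black|=4
Step 5: on BLACK (2,9): turn L to N, flip to white, move to (1,9). |black|=3
Step 6: on WHITE (1,9): turn R to E, flip to black, move to (1,10). |black|=4
Step 7: on WHITE (1,10): turn R to S, flip to black, move to (2,10). |black|=5
Step 8: on WHITE (2,10): turn R to W, flip to black, move to (2,9). |black|=6
Step 9: on WHITE (2,9): turn R to N, flip to black, move to (1,9). |black|=7
Step 10: on BLACK (1,9): turn L to W, flip to white, move to (1,8). |black|=6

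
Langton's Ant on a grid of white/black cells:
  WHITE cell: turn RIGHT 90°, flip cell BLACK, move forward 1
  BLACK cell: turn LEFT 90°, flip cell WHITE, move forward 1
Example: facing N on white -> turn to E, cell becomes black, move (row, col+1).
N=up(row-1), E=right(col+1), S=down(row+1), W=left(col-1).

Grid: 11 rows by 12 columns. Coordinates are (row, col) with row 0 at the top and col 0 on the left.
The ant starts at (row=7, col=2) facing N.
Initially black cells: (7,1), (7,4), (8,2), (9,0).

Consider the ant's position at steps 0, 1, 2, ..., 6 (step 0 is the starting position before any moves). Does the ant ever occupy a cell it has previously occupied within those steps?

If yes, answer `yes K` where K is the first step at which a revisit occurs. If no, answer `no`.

Step 1: on WHITE (7,2): turn R to E, flip to black, move to (7,3). |black|=5 — new cell
Step 2: on WHITE (7,3): turn R to S, flip to black, move to (8,3). |black|=6 — new cell
Step 3: on WHITE (8,3): turn R to W, flip to black, move to (8,2). |black|=7 — new cell
Step 4: on BLACK (8,2): turn L to S, flip to white, move to (9,2). |black|=6 — new cell
Step 5: on WHITE (9,2): turn R to W, flip to black, move to (9,1). |black|=7 — new cell
Step 6: on WHITE (9,1): turn R to N, flip to black, move to (8,1). |black|=8 — new cell
No revisit within 6 steps.

Answer: no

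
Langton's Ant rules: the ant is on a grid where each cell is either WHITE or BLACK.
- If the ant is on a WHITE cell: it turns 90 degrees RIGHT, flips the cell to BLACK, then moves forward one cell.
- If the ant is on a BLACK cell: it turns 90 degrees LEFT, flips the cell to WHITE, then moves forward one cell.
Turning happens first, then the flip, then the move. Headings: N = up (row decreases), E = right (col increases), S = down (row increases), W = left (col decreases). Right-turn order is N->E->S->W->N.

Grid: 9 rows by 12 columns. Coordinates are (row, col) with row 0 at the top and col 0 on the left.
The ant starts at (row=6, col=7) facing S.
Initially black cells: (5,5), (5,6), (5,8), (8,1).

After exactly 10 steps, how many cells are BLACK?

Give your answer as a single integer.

Step 1: on WHITE (6,7): turn R to W, flip to black, move to (6,6). |black|=5
Step 2: on WHITE (6,6): turn R to N, flip to black, move to (5,6). |black|=6
Step 3: on BLACK (5,6): turn L to W, flip to white, move to (5,5). |black|=5
Step 4: on BLACK (5,5): turn L to S, flip to white, move to (6,5). |black|=4
Step 5: on WHITE (6,5): turn R to W, flip to black, move to (6,4). |black|=5
Step 6: on WHITE (6,4): turn R to N, flip to black, move to (5,4). |black|=6
Step 7: on WHITE (5,4): turn R to E, flip to black, move to (5,5). |black|=7
Step 8: on WHITE (5,5): turn R to S, flip to black, move to (6,5). |black|=8
Step 9: on BLACK (6,5): turn L to E, flip to white, move to (6,6). |black|=7
Step 10: on BLACK (6,6): turn L to N, flip to white, move to (5,6). |black|=6

Answer: 6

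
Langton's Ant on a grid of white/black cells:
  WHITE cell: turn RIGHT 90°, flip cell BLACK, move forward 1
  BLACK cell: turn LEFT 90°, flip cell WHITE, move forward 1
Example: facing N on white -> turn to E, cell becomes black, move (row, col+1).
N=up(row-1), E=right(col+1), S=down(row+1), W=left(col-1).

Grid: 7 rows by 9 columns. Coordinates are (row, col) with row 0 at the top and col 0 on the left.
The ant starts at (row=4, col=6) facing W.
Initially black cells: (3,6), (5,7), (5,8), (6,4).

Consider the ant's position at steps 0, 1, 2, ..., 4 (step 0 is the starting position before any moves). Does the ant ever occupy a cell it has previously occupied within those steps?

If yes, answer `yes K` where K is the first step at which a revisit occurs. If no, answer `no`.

Answer: no

Derivation:
Step 1: on WHITE (4,6): turn R to N, flip to black, move to (3,6). |black|=5 — new cell
Step 2: on BLACK (3,6): turn L to W, flip to white, move to (3,5). |black|=4 — new cell
Step 3: on WHITE (3,5): turn R to N, flip to black, move to (2,5). |black|=5 — new cell
Step 4: on WHITE (2,5): turn R to E, flip to black, move to (2,6). |black|=6 — new cell
No revisit within 4 steps.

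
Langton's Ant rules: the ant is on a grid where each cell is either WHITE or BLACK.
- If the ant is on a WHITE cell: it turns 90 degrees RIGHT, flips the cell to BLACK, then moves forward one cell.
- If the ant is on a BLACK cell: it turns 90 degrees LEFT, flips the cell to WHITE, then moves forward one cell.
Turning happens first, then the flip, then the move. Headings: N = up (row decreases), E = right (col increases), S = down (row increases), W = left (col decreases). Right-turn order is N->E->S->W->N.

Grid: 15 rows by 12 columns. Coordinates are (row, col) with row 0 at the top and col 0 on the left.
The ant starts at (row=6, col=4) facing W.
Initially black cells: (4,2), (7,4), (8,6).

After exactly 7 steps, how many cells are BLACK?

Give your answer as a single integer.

Answer: 6

Derivation:
Step 1: on WHITE (6,4): turn R to N, flip to black, move to (5,4). |black|=4
Step 2: on WHITE (5,4): turn R to E, flip to black, move to (5,5). |black|=5
Step 3: on WHITE (5,5): turn R to S, flip to black, move to (6,5). |black|=6
Step 4: on WHITE (6,5): turn R to W, flip to black, move to (6,4). |black|=7
Step 5: on BLACK (6,4): turn L to S, flip to white, move to (7,4). |black|=6
Step 6: on BLACK (7,4): turn L to E, flip to white, move to (7,5). |black|=5
Step 7: on WHITE (7,5): turn R to S, flip to black, move to (8,5). |black|=6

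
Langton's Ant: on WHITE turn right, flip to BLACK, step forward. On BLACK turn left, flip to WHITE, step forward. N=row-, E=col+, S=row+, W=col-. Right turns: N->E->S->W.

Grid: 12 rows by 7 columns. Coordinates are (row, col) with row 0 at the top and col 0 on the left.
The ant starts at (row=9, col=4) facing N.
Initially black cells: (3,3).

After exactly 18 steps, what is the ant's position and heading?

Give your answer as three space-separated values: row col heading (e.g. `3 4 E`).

Step 1: on WHITE (9,4): turn R to E, flip to black, move to (9,5). |black|=2
Step 2: on WHITE (9,5): turn R to S, flip to black, move to (10,5). |black|=3
Step 3: on WHITE (10,5): turn R to W, flip to black, move to (10,4). |black|=4
Step 4: on WHITE (10,4): turn R to N, flip to black, move to (9,4). |black|=5
Step 5: on BLACK (9,4): turn L to W, flip to white, move to (9,3). |black|=4
Step 6: on WHITE (9,3): turn R to N, flip to black, move to (8,3). |black|=5
Step 7: on WHITE (8,3): turn R to E, flip to black, move to (8,4). |black|=6
Step 8: on WHITE (8,4): turn R to S, flip to black, move to (9,4). |black|=7
Step 9: on WHITE (9,4): turn R to W, flip to black, move to (9,3). |black|=8
Step 10: on BLACK (9,3): turn L to S, flip to white, move to (10,3). |black|=7
Step 11: on WHITE (10,3): turn R to W, flip to black, move to (10,2). |black|=8
Step 12: on WHITE (10,2): turn R to N, flip to black, move to (9,2). |black|=9
Step 13: on WHITE (9,2): turn R to E, flip to black, move to (9,3). |black|=10
Step 14: on WHITE (9,3): turn R to S, flip to black, move to (10,3). |black|=11
Step 15: on BLACK (10,3): turn L to E, flip to white, move to (10,4). |black|=10
Step 16: on BLACK (10,4): turn L to N, flip to white, move to (9,4). |black|=9
Step 17: on BLACK (9,4): turn L to W, flip to white, move to (9,3). |black|=8
Step 18: on BLACK (9,3): turn L to S, flip to white, move to (10,3). |black|=7

Answer: 10 3 S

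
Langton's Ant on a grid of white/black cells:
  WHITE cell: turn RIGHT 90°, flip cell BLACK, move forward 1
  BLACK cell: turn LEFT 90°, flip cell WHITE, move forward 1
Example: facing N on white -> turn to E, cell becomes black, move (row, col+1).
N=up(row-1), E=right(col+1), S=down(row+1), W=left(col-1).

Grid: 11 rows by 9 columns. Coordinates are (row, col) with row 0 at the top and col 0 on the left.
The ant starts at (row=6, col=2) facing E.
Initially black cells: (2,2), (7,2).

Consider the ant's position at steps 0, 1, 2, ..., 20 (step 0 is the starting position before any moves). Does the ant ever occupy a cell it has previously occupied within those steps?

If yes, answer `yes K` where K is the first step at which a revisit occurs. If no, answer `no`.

Answer: yes 5

Derivation:
Step 1: on WHITE (6,2): turn R to S, flip to black, move to (7,2). |black|=3 — new cell
Step 2: on BLACK (7,2): turn L to E, flip to white, move to (7,3). |black|=2 — new cell
Step 3: on WHITE (7,3): turn R to S, flip to black, move to (8,3). |black|=3 — new cell
Step 4: on WHITE (8,3): turn R to W, flip to black, move to (8,2). |black|=4 — new cell
Step 5: on WHITE (8,2): turn R to N, flip to black, move to (7,2). |black|=5 — REVISIT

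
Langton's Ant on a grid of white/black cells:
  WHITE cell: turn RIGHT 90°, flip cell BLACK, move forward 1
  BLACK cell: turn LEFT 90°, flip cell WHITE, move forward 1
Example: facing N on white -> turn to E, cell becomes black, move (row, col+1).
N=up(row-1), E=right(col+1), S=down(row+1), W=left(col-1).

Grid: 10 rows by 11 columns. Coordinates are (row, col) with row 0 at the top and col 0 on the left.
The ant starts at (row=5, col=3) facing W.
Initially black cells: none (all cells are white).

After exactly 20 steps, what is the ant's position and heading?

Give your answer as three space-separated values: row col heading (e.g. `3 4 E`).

Answer: 7 5 E

Derivation:
Step 1: on WHITE (5,3): turn R to N, flip to black, move to (4,3). |black|=1
Step 2: on WHITE (4,3): turn R to E, flip to black, move to (4,4). |black|=2
Step 3: on WHITE (4,4): turn R to S, flip to black, move to (5,4). |black|=3
Step 4: on WHITE (5,4): turn R to W, flip to black, move to (5,3). |black|=4
Step 5: on BLACK (5,3): turn L to S, flip to white, move to (6,3). |black|=3
Step 6: on WHITE (6,3): turn R to W, flip to black, move to (6,2). |black|=4
Step 7: on WHITE (6,2): turn R to N, flip to black, move to (5,2). |black|=5
Step 8: on WHITE (5,2): turn R to E, flip to black, move to (5,3). |black|=6
Step 9: on WHITE (5,3): turn R to S, flip to black, move to (6,3). |black|=7
Step 10: on BLACK (6,3): turn L to E, flip to white, move to (6,4). |black|=6
Step 11: on WHITE (6,4): turn R to S, flip to black, move to (7,4). |black|=7
Step 12: on WHITE (7,4): turn R to W, flip to black, move to (7,3). |black|=8
Step 13: on WHITE (7,3): turn R to N, flip to black, move to (6,3). |black|=9
Step 14: on WHITE (6,3): turn R to E, flip to black, move to (6,4). |black|=10
Step 15: on BLACK (6,4): turn L to N, flip to white, move to (5,4). |black|=9
Step 16: on BLACK (5,4): turn L to W, flip to white, move to (5,3). |black|=8
Step 17: on BLACK (5,3): turn L to S, flip to white, move to (6,3). |black|=7
Step 18: on BLACK (6,3): turn L to E, flip to white, move to (6,4). |black|=6
Step 19: on WHITE (6,4): turn R to S, flip to black, move to (7,4). |black|=7
Step 20: on BLACK (7,4): turn L to E, flip to white, move to (7,5). |black|=6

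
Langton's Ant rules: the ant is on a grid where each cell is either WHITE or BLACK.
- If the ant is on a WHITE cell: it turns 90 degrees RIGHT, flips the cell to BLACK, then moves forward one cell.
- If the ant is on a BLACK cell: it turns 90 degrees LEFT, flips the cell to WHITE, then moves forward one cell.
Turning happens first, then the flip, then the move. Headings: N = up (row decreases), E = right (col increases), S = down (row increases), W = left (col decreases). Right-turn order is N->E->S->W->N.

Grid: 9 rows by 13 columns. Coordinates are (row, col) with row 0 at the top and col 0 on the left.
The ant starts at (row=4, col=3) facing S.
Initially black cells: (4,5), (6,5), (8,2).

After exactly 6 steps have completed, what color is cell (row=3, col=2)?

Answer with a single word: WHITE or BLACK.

Answer: BLACK

Derivation:
Step 1: on WHITE (4,3): turn R to W, flip to black, move to (4,2). |black|=4
Step 2: on WHITE (4,2): turn R to N, flip to black, move to (3,2). |black|=5
Step 3: on WHITE (3,2): turn R to E, flip to black, move to (3,3). |black|=6
Step 4: on WHITE (3,3): turn R to S, flip to black, move to (4,3). |black|=7
Step 5: on BLACK (4,3): turn L to E, flip to white, move to (4,4). |black|=6
Step 6: on WHITE (4,4): turn R to S, flip to black, move to (5,4). |black|=7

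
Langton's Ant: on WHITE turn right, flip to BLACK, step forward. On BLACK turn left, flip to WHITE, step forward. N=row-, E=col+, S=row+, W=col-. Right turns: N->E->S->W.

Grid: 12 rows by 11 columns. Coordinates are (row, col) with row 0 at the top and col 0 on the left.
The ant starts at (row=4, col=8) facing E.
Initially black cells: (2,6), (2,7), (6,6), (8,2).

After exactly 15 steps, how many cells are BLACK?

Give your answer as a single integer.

Answer: 11

Derivation:
Step 1: on WHITE (4,8): turn R to S, flip to black, move to (5,8). |black|=5
Step 2: on WHITE (5,8): turn R to W, flip to black, move to (5,7). |black|=6
Step 3: on WHITE (5,7): turn R to N, flip to black, move to (4,7). |black|=7
Step 4: on WHITE (4,7): turn R to E, flip to black, move to (4,8). |black|=8
Step 5: on BLACK (4,8): turn L to N, flip to white, move to (3,8). |black|=7
Step 6: on WHITE (3,8): turn R to E, flip to black, move to (3,9). |black|=8
Step 7: on WHITE (3,9): turn R to S, flip to black, move to (4,9). |black|=9
Step 8: on WHITE (4,9): turn R to W, flip to black, move to (4,8). |black|=10
Step 9: on WHITE (4,8): turn R to N, flip to black, move to (3,8). |black|=11
Step 10: on BLACK (3,8): turn L to W, flip to white, move to (3,7). |black|=10
Step 11: on WHITE (3,7): turn R to N, flip to black, move to (2,7). |black|=11
Step 12: on BLACK (2,7): turn L to W, flip to white, move to (2,6). |black|=10
Step 13: on BLACK (2,6): turn L to S, flip to white, move to (3,6). |black|=9
Step 14: on WHITE (3,6): turn R to W, flip to black, move to (3,5). |black|=10
Step 15: on WHITE (3,5): turn R to N, flip to black, move to (2,5). |black|=11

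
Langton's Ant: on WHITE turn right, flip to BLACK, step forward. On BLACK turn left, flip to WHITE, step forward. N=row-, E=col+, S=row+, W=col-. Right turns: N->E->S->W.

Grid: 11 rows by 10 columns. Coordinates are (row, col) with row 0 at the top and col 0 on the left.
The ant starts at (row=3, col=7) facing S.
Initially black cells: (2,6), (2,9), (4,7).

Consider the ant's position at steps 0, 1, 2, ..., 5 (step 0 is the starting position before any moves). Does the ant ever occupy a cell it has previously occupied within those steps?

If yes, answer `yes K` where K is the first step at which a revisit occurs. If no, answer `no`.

Answer: no

Derivation:
Step 1: on WHITE (3,7): turn R to W, flip to black, move to (3,6). |black|=4 — new cell
Step 2: on WHITE (3,6): turn R to N, flip to black, move to (2,6). |black|=5 — new cell
Step 3: on BLACK (2,6): turn L to W, flip to white, move to (2,5). |black|=4 — new cell
Step 4: on WHITE (2,5): turn R to N, flip to black, move to (1,5). |black|=5 — new cell
Step 5: on WHITE (1,5): turn R to E, flip to black, move to (1,6). |black|=6 — new cell
No revisit within 5 steps.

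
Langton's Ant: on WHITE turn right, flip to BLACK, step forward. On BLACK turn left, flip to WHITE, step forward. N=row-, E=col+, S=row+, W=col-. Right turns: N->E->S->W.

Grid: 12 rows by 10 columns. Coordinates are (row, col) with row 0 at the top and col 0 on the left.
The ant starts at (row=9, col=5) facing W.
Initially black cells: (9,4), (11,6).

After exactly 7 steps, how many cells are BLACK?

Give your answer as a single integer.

Answer: 7

Derivation:
Step 1: on WHITE (9,5): turn R to N, flip to black, move to (8,5). |black|=3
Step 2: on WHITE (8,5): turn R to E, flip to black, move to (8,6). |black|=4
Step 3: on WHITE (8,6): turn R to S, flip to black, move to (9,6). |black|=5
Step 4: on WHITE (9,6): turn R to W, flip to black, move to (9,5). |black|=6
Step 5: on BLACK (9,5): turn L to S, flip to white, move to (10,5). |black|=5
Step 6: on WHITE (10,5): turn R to W, flip to black, move to (10,4). |black|=6
Step 7: on WHITE (10,4): turn R to N, flip to black, move to (9,4). |black|=7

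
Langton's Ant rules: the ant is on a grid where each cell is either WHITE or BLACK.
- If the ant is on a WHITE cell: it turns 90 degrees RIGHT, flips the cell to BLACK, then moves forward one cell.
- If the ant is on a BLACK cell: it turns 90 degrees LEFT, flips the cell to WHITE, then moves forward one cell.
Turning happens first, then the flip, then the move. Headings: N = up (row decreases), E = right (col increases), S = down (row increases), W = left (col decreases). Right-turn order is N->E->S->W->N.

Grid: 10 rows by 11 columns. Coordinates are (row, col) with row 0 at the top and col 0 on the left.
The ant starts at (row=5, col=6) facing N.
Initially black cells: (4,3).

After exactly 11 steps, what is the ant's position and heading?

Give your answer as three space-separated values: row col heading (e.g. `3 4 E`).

Answer: 6 4 W

Derivation:
Step 1: on WHITE (5,6): turn R to E, flip to black, move to (5,7). |black|=2
Step 2: on WHITE (5,7): turn R to S, flip to black, move to (6,7). |black|=3
Step 3: on WHITE (6,7): turn R to W, flip to black, move to (6,6). |black|=4
Step 4: on WHITE (6,6): turn R to N, flip to black, move to (5,6). |black|=5
Step 5: on BLACK (5,6): turn L to W, flip to white, move to (5,5). |black|=4
Step 6: on WHITE (5,5): turn R to N, flip to black, move to (4,5). |black|=5
Step 7: on WHITE (4,5): turn R to E, flip to black, move to (4,6). |black|=6
Step 8: on WHITE (4,6): turn R to S, flip to black, move to (5,6). |black|=7
Step 9: on WHITE (5,6): turn R to W, flip to black, move to (5,5). |black|=8
Step 10: on BLACK (5,5): turn L to S, flip to white, move to (6,5). |black|=7
Step 11: on WHITE (6,5): turn R to W, flip to black, move to (6,4). |black|=8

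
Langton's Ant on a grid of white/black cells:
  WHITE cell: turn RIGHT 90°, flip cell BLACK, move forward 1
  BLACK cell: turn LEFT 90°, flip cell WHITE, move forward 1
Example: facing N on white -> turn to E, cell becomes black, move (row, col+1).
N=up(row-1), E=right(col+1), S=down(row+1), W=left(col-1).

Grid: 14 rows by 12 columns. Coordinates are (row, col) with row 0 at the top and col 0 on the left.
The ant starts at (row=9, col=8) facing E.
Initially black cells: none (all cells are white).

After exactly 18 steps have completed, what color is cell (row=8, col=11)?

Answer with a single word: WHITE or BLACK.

Answer: WHITE

Derivation:
Step 1: on WHITE (9,8): turn R to S, flip to black, move to (10,8). |black|=1
Step 2: on WHITE (10,8): turn R to W, flip to black, move to (10,7). |black|=2
Step 3: on WHITE (10,7): turn R to N, flip to black, move to (9,7). |black|=3
Step 4: on WHITE (9,7): turn R to E, flip to black, move to (9,8). |black|=4
Step 5: on BLACK (9,8): turn L to N, flip to white, move to (8,8). |black|=3
Step 6: on WHITE (8,8): turn R to E, flip to black, move to (8,9). |black|=4
Step 7: on WHITE (8,9): turn R to S, flip to black, move to (9,9). |black|=5
Step 8: on WHITE (9,9): turn R to W, flip to black, move to (9,8). |black|=6
Step 9: on WHITE (9,8): turn R to N, flip to black, move to (8,8). |black|=7
Step 10: on BLACK (8,8): turn L to W, flip to white, move to (8,7). |black|=6
Step 11: on WHITE (8,7): turn R to N, flip to black, move to (7,7). |black|=7
Step 12: on WHITE (7,7): turn R to E, flip to black, move to (7,8). |black|=8
Step 13: on WHITE (7,8): turn R to S, flip to black, move to (8,8). |black|=9
Step 14: on WHITE (8,8): turn R to W, flip to black, move to (8,7). |black|=10
Step 15: on BLACK (8,7): turn L to S, flip to white, move to (9,7). |black|=9
Step 16: on BLACK (9,7): turn L to E, flip to white, move to (9,8). |black|=8
Step 17: on BLACK (9,8): turn L to N, flip to white, move to (8,8). |black|=7
Step 18: on BLACK (8,8): turn L to W, flip to white, move to (8,7). |black|=6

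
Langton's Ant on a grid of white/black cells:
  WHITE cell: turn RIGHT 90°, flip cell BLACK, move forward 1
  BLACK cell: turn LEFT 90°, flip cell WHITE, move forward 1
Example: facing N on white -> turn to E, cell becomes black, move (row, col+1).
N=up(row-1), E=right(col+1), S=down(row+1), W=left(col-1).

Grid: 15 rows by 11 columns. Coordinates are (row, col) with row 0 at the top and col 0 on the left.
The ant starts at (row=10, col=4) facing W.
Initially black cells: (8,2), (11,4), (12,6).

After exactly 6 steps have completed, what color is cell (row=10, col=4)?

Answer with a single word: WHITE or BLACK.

Answer: WHITE

Derivation:
Step 1: on WHITE (10,4): turn R to N, flip to black, move to (9,4). |black|=4
Step 2: on WHITE (9,4): turn R to E, flip to black, move to (9,5). |black|=5
Step 3: on WHITE (9,5): turn R to S, flip to black, move to (10,5). |black|=6
Step 4: on WHITE (10,5): turn R to W, flip to black, move to (10,4). |black|=7
Step 5: on BLACK (10,4): turn L to S, flip to white, move to (11,4). |black|=6
Step 6: on BLACK (11,4): turn L to E, flip to white, move to (11,5). |black|=5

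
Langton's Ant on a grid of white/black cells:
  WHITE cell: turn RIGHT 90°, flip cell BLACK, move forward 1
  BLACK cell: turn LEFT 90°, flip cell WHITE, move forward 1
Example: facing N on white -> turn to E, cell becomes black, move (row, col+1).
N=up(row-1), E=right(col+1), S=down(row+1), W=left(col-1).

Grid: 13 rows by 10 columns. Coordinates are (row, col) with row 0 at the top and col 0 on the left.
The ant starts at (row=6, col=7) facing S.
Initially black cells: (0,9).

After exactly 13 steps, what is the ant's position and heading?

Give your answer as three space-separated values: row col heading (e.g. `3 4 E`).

Answer: 6 8 W

Derivation:
Step 1: on WHITE (6,7): turn R to W, flip to black, move to (6,6). |black|=2
Step 2: on WHITE (6,6): turn R to N, flip to black, move to (5,6). |black|=3
Step 3: on WHITE (5,6): turn R to E, flip to black, move to (5,7). |black|=4
Step 4: on WHITE (5,7): turn R to S, flip to black, move to (6,7). |black|=5
Step 5: on BLACK (6,7): turn L to E, flip to white, move to (6,8). |black|=4
Step 6: on WHITE (6,8): turn R to S, flip to black, move to (7,8). |black|=5
Step 7: on WHITE (7,8): turn R to W, flip to black, move to (7,7). |black|=6
Step 8: on WHITE (7,7): turn R to N, flip to black, move to (6,7). |black|=7
Step 9: on WHITE (6,7): turn R to E, flip to black, move to (6,8). |black|=8
Step 10: on BLACK (6,8): turn L to N, flip to white, move to (5,8). |black|=7
Step 11: on WHITE (5,8): turn R to E, flip to black, move to (5,9). |black|=8
Step 12: on WHITE (5,9): turn R to S, flip to black, move to (6,9). |black|=9
Step 13: on WHITE (6,9): turn R to W, flip to black, move to (6,8). |black|=10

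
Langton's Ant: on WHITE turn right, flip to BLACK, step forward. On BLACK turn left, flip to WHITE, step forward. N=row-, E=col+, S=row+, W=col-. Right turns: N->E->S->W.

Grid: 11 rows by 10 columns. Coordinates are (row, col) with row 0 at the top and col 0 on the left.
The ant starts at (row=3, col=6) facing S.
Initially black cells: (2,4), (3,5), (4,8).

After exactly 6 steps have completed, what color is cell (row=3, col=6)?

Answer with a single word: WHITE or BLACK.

Answer: BLACK

Derivation:
Step 1: on WHITE (3,6): turn R to W, flip to black, move to (3,5). |black|=4
Step 2: on BLACK (3,5): turn L to S, flip to white, move to (4,5). |black|=3
Step 3: on WHITE (4,5): turn R to W, flip to black, move to (4,4). |black|=4
Step 4: on WHITE (4,4): turn R to N, flip to black, move to (3,4). |black|=5
Step 5: on WHITE (3,4): turn R to E, flip to black, move to (3,5). |black|=6
Step 6: on WHITE (3,5): turn R to S, flip to black, move to (4,5). |black|=7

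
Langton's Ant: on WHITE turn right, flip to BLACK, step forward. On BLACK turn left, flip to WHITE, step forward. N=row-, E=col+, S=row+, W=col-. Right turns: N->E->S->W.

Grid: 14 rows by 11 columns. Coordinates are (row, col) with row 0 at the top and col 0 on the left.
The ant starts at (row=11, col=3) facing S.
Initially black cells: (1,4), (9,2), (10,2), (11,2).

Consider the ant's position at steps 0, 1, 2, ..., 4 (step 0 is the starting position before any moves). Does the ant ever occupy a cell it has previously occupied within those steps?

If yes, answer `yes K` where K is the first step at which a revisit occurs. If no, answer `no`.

Answer: no

Derivation:
Step 1: on WHITE (11,3): turn R to W, flip to black, move to (11,2). |black|=5 — new cell
Step 2: on BLACK (11,2): turn L to S, flip to white, move to (12,2). |black|=4 — new cell
Step 3: on WHITE (12,2): turn R to W, flip to black, move to (12,1). |black|=5 — new cell
Step 4: on WHITE (12,1): turn R to N, flip to black, move to (11,1). |black|=6 — new cell
No revisit within 4 steps.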